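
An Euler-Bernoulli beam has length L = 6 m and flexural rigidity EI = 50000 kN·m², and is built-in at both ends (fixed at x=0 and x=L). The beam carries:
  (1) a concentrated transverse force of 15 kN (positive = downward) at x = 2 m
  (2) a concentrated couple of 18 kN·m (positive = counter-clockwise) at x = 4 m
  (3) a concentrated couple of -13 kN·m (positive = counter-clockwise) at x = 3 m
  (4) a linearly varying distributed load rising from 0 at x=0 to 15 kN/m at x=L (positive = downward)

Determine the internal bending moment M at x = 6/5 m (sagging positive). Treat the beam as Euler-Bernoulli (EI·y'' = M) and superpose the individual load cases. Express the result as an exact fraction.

M(6/5) = -437/100 kN·m

Load 1 — point force P=15 kN at a=2 m (b=L-a=4):
  M_1 = Pb²(3a+b)x/L³ - Pab²/L²  [x≤a] = 15·4²·(3·2+4)·(6/5)/6³ - 15·2·4²/6² = 0 kN·m
Load 2 — applied couple M₀=18 kN·m at a=4 m (b=L-a=2):
  M_2 = R_Ax - M_A  [x≤a] with R_A=4, M_A=6 = 4·(6/5) - 6 = -6/5 kN·m
Load 3 — applied couple M₀=-13 kN·m at a=3 m (b=L-a=3):
  M_3 = R_Ax - M_A  [x≤a] with R_A=-13/4, M_A=-13/4 = (-13/4)·(6/5) - (-13/4) = -13/20 kN·m
Load 4 — triangular load w₀=15 kN/m (0→w₀ over full span):
  M_4 = 3w₀Lx/20 - w₀L²/30 - w₀x³/(6L) = 3·15·6·(6/5)/20 - 15·6²/30 - 15·(6/5)³/(6·6) = -63/25 kN·m
Superposition: M = Σ M_i = -437/100 kN·m ≈ -4.370000 kN·m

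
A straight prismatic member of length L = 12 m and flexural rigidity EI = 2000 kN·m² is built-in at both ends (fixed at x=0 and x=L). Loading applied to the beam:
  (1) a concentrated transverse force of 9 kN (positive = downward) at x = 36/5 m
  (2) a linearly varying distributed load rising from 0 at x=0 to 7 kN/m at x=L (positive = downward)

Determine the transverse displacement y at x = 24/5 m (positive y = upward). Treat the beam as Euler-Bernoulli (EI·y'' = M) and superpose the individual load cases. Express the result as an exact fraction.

Load 1 — point force P=9 kN at a=36/5 m (b=L-a=24/5):
  y_1 = -Pb²x²(3aL-(3a+b)x)/(6L³EI)  [x≤a] = -9·(24/5)²·(24/5)²·(3·(36/5)·12-(3·(36/5)+(24/5))·(24/5))/(6·12³·2000) = -59616/1953125 m
Load 2 — triangular load w₀=7 kN/m (0→w₀ over full span):
  y_2 = -w₀x²(L-x)²(x+2L)/(120LEI) = -7·(24/5)²·(12-(24/5))²·((24/5)+2·12)/(120·12·2000) = -163296/1953125 m
Superposition: y = Σ y_i = -222912/1953125 m ≈ -0.114131 m

y(24/5) = -222912/1953125 m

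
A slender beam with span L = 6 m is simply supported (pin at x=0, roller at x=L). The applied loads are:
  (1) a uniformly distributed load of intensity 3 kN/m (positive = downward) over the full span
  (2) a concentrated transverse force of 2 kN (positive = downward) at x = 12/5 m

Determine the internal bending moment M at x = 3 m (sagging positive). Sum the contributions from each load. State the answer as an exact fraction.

M(3) = 159/10 kN·m

Load 1 — uniform load w=3 kN/m over full span:
  M_1 = wx(L-x)/2 = 3·3·(6-3)/2 = 27/2 kN·m
Load 2 — point force P=2 kN at a=12/5 m (b=L-a=18/5):
  M_2 = Pa(L-x)/L  [x>a] = 2·(12/5)·(6-3)/6 = 12/5 kN·m
Superposition: M = Σ M_i = 159/10 kN·m ≈ 15.900000 kN·m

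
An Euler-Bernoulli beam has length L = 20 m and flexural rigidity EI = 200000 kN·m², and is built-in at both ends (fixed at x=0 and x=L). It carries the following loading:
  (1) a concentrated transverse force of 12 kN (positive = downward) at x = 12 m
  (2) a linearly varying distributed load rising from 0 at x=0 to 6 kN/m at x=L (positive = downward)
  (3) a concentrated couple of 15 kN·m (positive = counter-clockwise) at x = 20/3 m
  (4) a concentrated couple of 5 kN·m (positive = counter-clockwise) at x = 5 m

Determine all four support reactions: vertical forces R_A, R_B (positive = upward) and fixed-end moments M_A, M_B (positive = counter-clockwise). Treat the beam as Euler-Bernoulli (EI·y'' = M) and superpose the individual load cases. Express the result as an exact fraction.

Load 1 — point force P=12 kN at a=12 m (b=L-a=8):
  R_A = Pb²(3a+b)/L³ = 12·8²·(3·12+8)/20³ = 528/125 kN
  M_A = Pab²/L² = 12·12·8²/20² = 576/25 kN·m
  R_B = Pa²(a+3b)/L³ = 12·12²·(12+3·8)/20³ = 972/125 kN
  M_B = -Pa²b/L² = -12·12²·8/20² = -864/25 kN·m
Load 2 — triangular load w₀=6 kN/m (0→w₀ over full span):
  R_A = 3w₀L/20 = 3·6·20/20 = 18 kN
  M_A = w₀L²/30 = 6·20²/30 = 80 kN·m
  R_B = 7w₀L/20 = 7·6·20/20 = 42 kN
  M_B = -w₀L²/20 = -6·20²/20 = -120 kN·m
Load 3 — applied couple M₀=15 kN·m at a=20/3 m (b=L-a=40/3):
  R_A = 6M₀ab/L³ = 6·15·(20/3)·(40/3)/20³ = 1 kN
  M_A = M₀b(2a-b)/L² = 15·(40/3)·(2·(20/3)-(40/3))/20² = 0 kN·m
  R_B = -6M₀ab/L³ = -6·15·(20/3)·(40/3)/20³ = -1 kN
  M_B = M₀a(2b-a)/L² = 15·(20/3)·(2·(40/3)-(20/3))/20² = 5 kN·m
Load 4 — applied couple M₀=5 kN·m at a=5 m (b=L-a=15):
  R_A = 6M₀ab/L³ = 6·5·5·15/20³ = 9/32 kN
  M_A = M₀b(2a-b)/L² = 5·15·(2·5-15)/20² = -15/16 kN·m
  R_B = -6M₀ab/L³ = -6·5·5·15/20³ = -9/32 kN
  M_B = M₀a(2b-a)/L² = 5·5·(2·15-5)/20² = 25/16 kN·m
Superposition: R_A = 94021/4000 kN, M_A = 40841/400 kN·m, R_B = 193979/4000 kN, M_B = -59199/400 kN·m

R_A = 94021/4000 kN, M_A = 40841/400 kN·m, R_B = 193979/4000 kN, M_B = -59199/400 kN·m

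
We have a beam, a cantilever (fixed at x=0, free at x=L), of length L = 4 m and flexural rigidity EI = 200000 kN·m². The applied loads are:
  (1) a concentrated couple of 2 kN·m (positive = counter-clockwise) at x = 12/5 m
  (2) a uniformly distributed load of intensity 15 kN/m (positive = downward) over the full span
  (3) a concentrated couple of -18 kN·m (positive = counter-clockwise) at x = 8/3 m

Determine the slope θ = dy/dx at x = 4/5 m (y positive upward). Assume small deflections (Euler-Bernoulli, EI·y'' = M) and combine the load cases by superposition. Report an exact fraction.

Load 1 — applied couple M₀=2 kN·m at a=12/5 m (b=L-a=8/5):
  θ_1 = M₀x/EI  [x≤a] = 2·(4/5)/200000 = 1/125000 rad
Load 2 — uniform load w=15 kN/m over full span:
  θ_2 = -wx(x²-3Lx+3L²)/(6EI) = -15·(4/5)·((4/5)²-3·4·(4/5)+3·4²)/(6·200000) = -61/156250 rad
Load 3 — applied couple M₀=-18 kN·m at a=8/3 m (b=L-a=4/3):
  θ_3 = M₀x/EI  [x≤a] = (-18)·(4/5)/200000 = -9/125000 rad
Superposition: θ = Σ θ_i = -71/156250 rad ≈ -0.000454 rad

θ(4/5) = -71/156250 rad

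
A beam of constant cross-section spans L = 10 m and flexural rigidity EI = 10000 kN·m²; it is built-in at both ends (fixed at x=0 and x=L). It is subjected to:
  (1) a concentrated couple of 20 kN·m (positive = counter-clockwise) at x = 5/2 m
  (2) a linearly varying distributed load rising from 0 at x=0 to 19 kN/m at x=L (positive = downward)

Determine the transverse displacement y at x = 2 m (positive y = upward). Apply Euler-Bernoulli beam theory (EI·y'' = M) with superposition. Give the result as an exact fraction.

y(2) = -11801/1500000 m

Load 1 — applied couple M₀=20 kN·m at a=5/2 m (b=L-a=15/2):
  y_1 = (R_Ax³/6 - M_Ax²/2)/EI  [x≤a] with R_A=9/4, M_A=-15/4 = ((9/4)·2³/6 - (-15/4)·2²/2)/10000 = 21/20000 m
Load 2 — triangular load w₀=19 kN/m (0→w₀ over full span):
  y_2 = -w₀x²(L-x)²(x+2L)/(120LEI) = -19·2²·(10-2)²·(2+2·10)/(120·10·10000) = -418/46875 m
Superposition: y = Σ y_i = -11801/1500000 m ≈ -0.007867 m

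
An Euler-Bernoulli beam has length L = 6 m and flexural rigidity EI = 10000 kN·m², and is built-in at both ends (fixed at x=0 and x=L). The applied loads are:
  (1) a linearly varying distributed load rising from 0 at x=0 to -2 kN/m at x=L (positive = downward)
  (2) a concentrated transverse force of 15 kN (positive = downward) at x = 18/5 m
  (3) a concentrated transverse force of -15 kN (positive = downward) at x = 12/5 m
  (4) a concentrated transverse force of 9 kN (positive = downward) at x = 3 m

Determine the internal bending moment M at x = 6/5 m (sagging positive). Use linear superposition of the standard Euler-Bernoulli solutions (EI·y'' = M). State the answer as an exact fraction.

Load 1 — triangular load w₀=-2 kN/m (0→w₀ over full span):
  M_1 = 3w₀Lx/20 - w₀L²/30 - w₀x³/(6L) = 3·(-2)·6·(6/5)/20 - (-2)·6²/30 - (-2)·(6/5)³/(6·6) = 42/125 kN·m
Load 2 — point force P=15 kN at a=18/5 m (b=L-a=12/5):
  M_2 = Pb²(3a+b)x/L³ - Pab²/L²  [x≤a] = 15·(12/5)²·(3·(18/5)+(12/5))·(6/5)/6³ - 15·(18/5)·(12/5)²/6² = -288/125 kN·m
Load 3 — point force P=-15 kN at a=12/5 m (b=L-a=18/5):
  M_3 = Pb²(3a+b)x/L³ - Pab²/L²  [x≤a] = (-15)·(18/5)²·(3·(12/5)+(18/5))·(6/5)/6³ - (-15)·(12/5)·(18/5)²/6² = 162/125 kN·m
Load 4 — point force P=9 kN at a=3 m (b=L-a=3):
  M_4 = Pb²(3a+b)x/L³ - Pab²/L²  [x≤a] = 9·3²·(3·3+3)·(6/5)/6³ - 9·3·3²/6² = -27/20 kN·m
Superposition: M = Σ M_i = -1011/500 kN·m ≈ -2.022000 kN·m

M(6/5) = -1011/500 kN·m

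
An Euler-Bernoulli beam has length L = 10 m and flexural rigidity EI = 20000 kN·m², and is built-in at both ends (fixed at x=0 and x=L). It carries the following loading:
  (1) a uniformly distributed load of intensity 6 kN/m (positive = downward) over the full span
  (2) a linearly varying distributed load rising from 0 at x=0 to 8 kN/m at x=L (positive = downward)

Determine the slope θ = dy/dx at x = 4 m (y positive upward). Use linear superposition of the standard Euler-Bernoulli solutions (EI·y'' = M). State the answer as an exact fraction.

θ(4) = -27/12500 rad

Load 1 — uniform load w=6 kN/m over full span:
  θ_1 = -wx(L-x)(L-2x)/(12EI) = -6·4·(10-4)·(10-2·4)/(12·20000) = -3/2500 rad
Load 2 — triangular load w₀=8 kN/m (0→w₀ over full span):
  θ_2 = -w₀(2x(L-x)(L-2x)(x+2L)+x²(L-x)²)/(120LEI) = -8·(2·4·(10-4)·(10-2·4)·(4+2·10)+4²·(10-4)²)/(120·10·20000) = -3/3125 rad
Superposition: θ = Σ θ_i = -27/12500 rad ≈ -0.002160 rad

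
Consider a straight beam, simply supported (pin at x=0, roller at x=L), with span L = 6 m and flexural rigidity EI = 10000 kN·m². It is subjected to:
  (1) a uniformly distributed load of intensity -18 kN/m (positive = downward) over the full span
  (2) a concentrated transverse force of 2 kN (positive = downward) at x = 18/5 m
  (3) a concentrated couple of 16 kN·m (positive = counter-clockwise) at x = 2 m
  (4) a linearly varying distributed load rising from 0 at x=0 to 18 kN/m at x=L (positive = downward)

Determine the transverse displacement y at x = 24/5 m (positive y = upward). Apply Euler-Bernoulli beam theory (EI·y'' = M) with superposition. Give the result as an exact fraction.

y(24/5) = 180559/19531250 m

Load 1 — uniform load w=-18 kN/m over full span:
  y_1 = -wx(L³-2Lx²+x³)/(24EI) = -(-18)·(24/5)·(6³-2·6·(24/5)²+(24/5)³)/(24·10000) = 7047/390625 m
Load 2 — point force P=2 kN at a=18/5 m (b=L-a=12/5):
  y_2 = -Pa(L-x)(2Lx-a²-x²)/(6LEI)  [x>a] = -2·(18/5)·(6-(24/5))·(2·6·(24/5)-(18/5)²-(24/5)²)/(6·6·10000) = -81/156250 m
Load 3 — applied couple M₀=16 kN·m at a=2 m (b=L-a=4):
  y_3 = (M₀x³/(6L)-M₀(x-a)²/2+C₁x)/EI  [x>a] with C₁=M₀(3b²-L²)/(6L)=16/3 = (16·(24/5)³/(6·6)-16·((24/5)-2)²/2+(16/3)·(24/5))/10000 = 94/78125 m
Load 4 — triangular load w₀=18 kN/m (0→w₀ over full span):
  y_4 = -w₀x(7L⁴-10L²x²+3x⁴)/(360LEI) = -18·(24/5)·(7·6⁴-10·6²·(24/5)²+3·(24/5)⁴)/(360·6·10000) = -92583/9765625 m
Superposition: y = Σ y_i = 180559/19531250 m ≈ 0.009245 m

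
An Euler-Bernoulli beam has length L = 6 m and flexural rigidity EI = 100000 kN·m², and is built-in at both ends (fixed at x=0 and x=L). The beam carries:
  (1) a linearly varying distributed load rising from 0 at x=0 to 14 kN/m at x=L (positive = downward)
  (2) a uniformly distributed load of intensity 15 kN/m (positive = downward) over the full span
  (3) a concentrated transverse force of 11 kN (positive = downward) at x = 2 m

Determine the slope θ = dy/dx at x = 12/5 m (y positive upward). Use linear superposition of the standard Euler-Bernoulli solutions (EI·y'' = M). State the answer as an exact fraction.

Load 1 — triangular load w₀=14 kN/m (0→w₀ over full span):
  θ_1 = -w₀(2x(L-x)(L-2x)(x+2L)+x²(L-x)²)/(120LEI) = -14·(2·(12/5)·(6-(12/5))·(6-2·(12/5))·((12/5)+2·6)+(12/5)²·(6-(12/5))²)/(120·6·100000) = -567/7812500 rad
Load 2 — uniform load w=15 kN/m over full span:
  θ_2 = -wx(L-x)(L-2x)/(12EI) = -15·(12/5)·(6-(12/5))·(6-2·(12/5))/(12·100000) = -81/625000 rad
Load 3 — point force P=11 kN at a=2 m (b=L-a=4):
  θ_3 = Pa²(L-x)(2bL-(3b+a)(L-x))/(2L³EI)  [x>a] = 11·2²·(6-(12/5))·(2·4·6-(3·4+2)·(6-(12/5)))/(2·6³·100000) = -11/1250000 rad
Superposition: θ = Σ θ_i = -6593/31250000 rad ≈ -0.000211 rad

θ(12/5) = -6593/31250000 rad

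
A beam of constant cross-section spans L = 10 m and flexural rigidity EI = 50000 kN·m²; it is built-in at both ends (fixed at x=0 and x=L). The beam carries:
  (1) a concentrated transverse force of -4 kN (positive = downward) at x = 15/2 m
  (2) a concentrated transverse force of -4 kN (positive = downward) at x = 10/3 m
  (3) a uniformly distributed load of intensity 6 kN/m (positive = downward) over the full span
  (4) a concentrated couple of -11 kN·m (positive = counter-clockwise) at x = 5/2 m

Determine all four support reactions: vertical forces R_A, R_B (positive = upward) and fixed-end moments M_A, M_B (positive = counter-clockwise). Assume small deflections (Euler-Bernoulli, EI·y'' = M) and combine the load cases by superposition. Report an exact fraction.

R_A = 54377/2160 kN, M_A = 19121/432 kN·m, R_B = 57943/2160 kN, M_B = -19375/432 kN·m

Load 1 — point force P=-4 kN at a=15/2 m (b=L-a=5/2):
  R_A = Pb²(3a+b)/L³ = (-4)·(5/2)²·(3·(15/2)+(5/2))/10³ = -5/8 kN
  M_A = Pab²/L² = (-4)·(15/2)·(5/2)²/10² = -15/8 kN·m
  R_B = Pa²(a+3b)/L³ = (-4)·(15/2)²·((15/2)+3·(5/2))/10³ = -27/8 kN
  M_B = -Pa²b/L² = -(-4)·(15/2)²·(5/2)/10² = 45/8 kN·m
Load 2 — point force P=-4 kN at a=10/3 m (b=L-a=20/3):
  R_A = Pb²(3a+b)/L³ = (-4)·(20/3)²·(3·(10/3)+(20/3))/10³ = -80/27 kN
  M_A = Pab²/L² = (-4)·(10/3)·(20/3)²/10² = -160/27 kN·m
  R_B = Pa²(a+3b)/L³ = (-4)·(10/3)²·((10/3)+3·(20/3))/10³ = -28/27 kN
  M_B = -Pa²b/L² = -(-4)·(10/3)²·(20/3)/10² = 80/27 kN·m
Load 3 — uniform load w=6 kN/m over full span:
  R_A = wL/2 = 6·10/2 = 30 kN
  M_A = wL²/12 = 6·10²/12 = 50 kN·m
  R_B = wL/2 = 6·10/2 = 30 kN
  M_B = -wL²/12 = -6·10²/12 = -50 kN·m
Load 4 — applied couple M₀=-11 kN·m at a=5/2 m (b=L-a=15/2):
  R_A = 6M₀ab/L³ = 6·(-11)·(5/2)·(15/2)/10³ = -99/80 kN
  M_A = M₀b(2a-b)/L² = (-11)·(15/2)·(2·(5/2)-(15/2))/10² = 33/16 kN·m
  R_B = -6M₀ab/L³ = -6·(-11)·(5/2)·(15/2)/10³ = 99/80 kN
  M_B = M₀a(2b-a)/L² = (-11)·(5/2)·(2·(15/2)-(5/2))/10² = -55/16 kN·m
Superposition: R_A = 54377/2160 kN, M_A = 19121/432 kN·m, R_B = 57943/2160 kN, M_B = -19375/432 kN·m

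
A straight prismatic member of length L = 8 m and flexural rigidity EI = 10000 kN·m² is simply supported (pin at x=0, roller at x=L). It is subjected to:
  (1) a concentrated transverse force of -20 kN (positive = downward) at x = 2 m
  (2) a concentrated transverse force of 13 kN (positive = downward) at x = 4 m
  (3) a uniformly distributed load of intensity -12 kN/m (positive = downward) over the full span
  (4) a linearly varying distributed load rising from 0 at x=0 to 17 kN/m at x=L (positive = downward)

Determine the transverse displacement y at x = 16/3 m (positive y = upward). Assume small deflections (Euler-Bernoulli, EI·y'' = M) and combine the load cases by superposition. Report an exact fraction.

Load 1 — point force P=-20 kN at a=2 m (b=L-a=6):
  y_1 = -Pa(L-x)(2Lx-a²-x²)/(6LEI)  [x>a] = -(-20)·2·(8-(16/3))·(2·8·(16/3)-2²-(16/3)²)/(6·8·10000) = 119/10125 m
Load 2 — point force P=13 kN at a=4 m (b=L-a=4):
  y_2 = -Pa(L-x)(2Lx-a²-x²)/(6LEI)  [x>a] = -13·4·(8-(16/3))·(2·8·(16/3)-4²-(16/3)²)/(6·8·10000) = -598/50625 m
Load 3 — uniform load w=-12 kN/m over full span:
  y_3 = -wx(L³-2Lx²+x³)/(24EI) = -(-12)·(16/3)·(8³-2·8·(16/3)²+(16/3)³)/(24·10000) = 2816/50625 m
Load 4 — triangular load w₀=17 kN/m (0→w₀ over full span):
  y_4 = -w₀x(7L⁴-10L²x²+3x⁴)/(360LEI) = -17·(16/3)·(7·8⁴-10·8²·(16/3)²+3·(16/3)⁴)/(360·8·10000) = -18496/455625 m
Superposition: y = Σ y_i = 6821/455625 m ≈ 0.014971 m

y(16/3) = 6821/455625 m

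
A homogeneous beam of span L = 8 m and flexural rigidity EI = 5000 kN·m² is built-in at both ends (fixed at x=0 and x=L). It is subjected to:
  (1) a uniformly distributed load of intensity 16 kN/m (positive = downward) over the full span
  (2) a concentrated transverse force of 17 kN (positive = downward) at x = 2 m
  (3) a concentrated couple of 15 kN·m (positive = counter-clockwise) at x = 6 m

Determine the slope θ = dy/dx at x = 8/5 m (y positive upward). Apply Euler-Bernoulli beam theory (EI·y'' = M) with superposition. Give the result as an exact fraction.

θ(8/5) = -5161/312500 rad

Load 1 — uniform load w=16 kN/m over full span:
  θ_1 = -wx(L-x)(L-2x)/(12EI) = -16·(8/5)·(8-(8/5))·(8-2·(8/5))/(12·5000) = -1024/78125 rad
Load 2 — point force P=17 kN at a=2 m (b=L-a=6):
  θ_2 = -Pb²x(2aL-(3a+b)x)/(2L³EI)  [x≤a] = -17·6²·(8/5)·(2·2·8-(3·2+6)·(8/5))/(2·8³·5000) = -153/62500 rad
Load 3 — applied couple M₀=15 kN·m at a=6 m (b=L-a=2):
  θ_3 = (R_Ax²/2 - M_Ax)/EI  [x≤a] with R_A=135/64, M_A=75/16 = ((135/64)·(8/5)²/2 - (75/16)·(8/5))/5000 = -3/3125 rad
Superposition: θ = Σ θ_i = -5161/312500 rad ≈ -0.016515 rad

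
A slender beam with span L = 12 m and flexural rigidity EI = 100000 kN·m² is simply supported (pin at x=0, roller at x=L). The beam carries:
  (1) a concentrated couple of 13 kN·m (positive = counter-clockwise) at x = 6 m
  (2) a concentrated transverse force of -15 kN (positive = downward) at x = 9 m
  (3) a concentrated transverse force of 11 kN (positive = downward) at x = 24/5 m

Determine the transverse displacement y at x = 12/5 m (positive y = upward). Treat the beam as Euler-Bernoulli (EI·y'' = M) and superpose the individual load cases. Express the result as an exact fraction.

Load 1 — applied couple M₀=13 kN·m at a=6 m (b=L-a=6):
  y_1 = (M₀x³/(6L)+C₁x)/EI  [x≤a] with C₁=M₀(3b²-L²)/(6L)=-13/2 = (13·(12/5)³/(6·12)+(-13/2)·(12/5))/100000 = -819/6250000 m
Load 2 — point force P=-15 kN at a=9 m (b=L-a=3):
  y_2 = -Pbx(L²-b²-x²)/(6LEI)  [x≤a] = -(-15)·3·(12/5)·(12²-3²-(12/5)²)/(6·12·100000) = 9693/5000000 m
Load 3 — point force P=11 kN at a=24/5 m (b=L-a=36/5):
  y_3 = -Pbx(L²-b²-x²)/(6LEI)  [x≤a] = -11·(36/5)·(12/5)·(12²-(36/5)²-(12/5)²)/(6·12·100000) = -891/390625 m
Superposition: y = Σ y_i = -2367/5000000 m ≈ -0.000473 m

y(12/5) = -2367/5000000 m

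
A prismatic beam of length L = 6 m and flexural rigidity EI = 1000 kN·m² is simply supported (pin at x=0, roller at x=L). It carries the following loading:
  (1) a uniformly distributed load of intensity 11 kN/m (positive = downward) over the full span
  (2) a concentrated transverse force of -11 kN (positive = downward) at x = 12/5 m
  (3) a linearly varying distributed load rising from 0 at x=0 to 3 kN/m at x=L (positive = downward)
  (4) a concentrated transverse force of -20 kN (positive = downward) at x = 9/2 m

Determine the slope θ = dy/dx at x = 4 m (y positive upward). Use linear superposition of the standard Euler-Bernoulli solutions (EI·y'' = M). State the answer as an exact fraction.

θ(4) = 85447/3000000 rad

Load 1 — uniform load w=11 kN/m over full span:
  θ_1 = -w(L³-6Lx²+4x³)/(24EI) = -11·(6³-6·6·4²+4·4³)/(24·1000) = 143/3000 rad
Load 2 — point force P=-11 kN at a=12/5 m (b=L-a=18/5):
  θ_2 = -Pa(2L²-6Lx+3x²+a²)/(6LEI)  [x>a] = -(-11)·(12/5)·(2·6²-6·6·4+3·4²+(12/5)²)/(6·6·1000) = -209/15625 rad
Load 3 — triangular load w₀=3 kN/m (0→w₀ over full span):
  θ_3 = -w₀(7L⁴-30L²x²+15x⁴)/(360LEI) = -3·(7·6⁴-30·6²·4²+15·4⁴)/(360·6·1000) = 91/15000 rad
Load 4 — point force P=-20 kN at a=9/2 m (b=L-a=3/2):
  θ_4 = -Pb(L²-b²-3x²)/(6LEI)  [x≤a] = -(-20)·(3/2)·(6²-(3/2)²-3·4²)/(6·6·1000) = -19/1600 rad
Superposition: θ = Σ θ_i = 85447/3000000 rad ≈ 0.028482 rad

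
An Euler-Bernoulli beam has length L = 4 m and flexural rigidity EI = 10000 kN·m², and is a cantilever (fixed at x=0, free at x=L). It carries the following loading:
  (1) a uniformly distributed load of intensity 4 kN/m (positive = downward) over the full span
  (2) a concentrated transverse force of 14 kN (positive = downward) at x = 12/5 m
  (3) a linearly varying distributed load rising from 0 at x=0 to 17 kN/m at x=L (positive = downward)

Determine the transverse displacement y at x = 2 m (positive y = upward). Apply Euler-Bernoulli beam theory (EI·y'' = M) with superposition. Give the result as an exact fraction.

Load 1 — uniform load w=4 kN/m over full span:
  y_1 = -wx²(x²-4Lx+6L²)/(24EI) = -4·2²·(2²-4·4·2+6·4²)/(24·10000) = -17/3750 m
Load 2 — point force P=14 kN at a=12/5 m (b=L-a=8/5):
  y_2 = -Px²(3a-x)/(6EI)  [x≤a] = -14·2²·(3·(12/5)-2)/(6·10000) = -91/18750 m
Load 3 — triangular load w₀=17 kN/m (0→w₀ over full span):
  y_3 = (w₀Lx³/12-w₀L²x²/6-w₀x⁵/(120L))/EI = (17·4·2³/12-17·4²·2²/6-17·2⁵/(120·4))/10000 = -2057/150000 m
Superposition: y = Σ y_i = -231/10000 m ≈ -0.023100 m

y(2) = -231/10000 m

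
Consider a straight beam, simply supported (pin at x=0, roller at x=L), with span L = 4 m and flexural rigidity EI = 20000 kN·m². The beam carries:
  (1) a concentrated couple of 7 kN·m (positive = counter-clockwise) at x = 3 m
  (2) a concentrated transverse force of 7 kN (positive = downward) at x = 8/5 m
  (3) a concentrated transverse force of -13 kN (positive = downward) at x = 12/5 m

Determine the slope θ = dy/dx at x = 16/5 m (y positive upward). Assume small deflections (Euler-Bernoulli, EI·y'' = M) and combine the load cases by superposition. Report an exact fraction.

Load 1 — applied couple M₀=7 kN·m at a=3 m (b=L-a=1):
  θ_1 = (M₀x²/(2L)-M₀(x-a)+C₁)/EI  [x>a] with C₁=M₀(3b²-L²)/(6L)=-91/24 = (7·(16/5)²/(2·4)-7·((16/5)-3)+(-91/24))/20000 = 2261/12000000 rad
Load 2 — point force P=7 kN at a=8/5 m (b=L-a=12/5):
  θ_2 = -Pa(2L²-6Lx+3x²+a²)/(6LEI)  [x>a] = -7·(8/5)·(2·4²-6·4·(16/5)+3·(16/5)²+(8/5)²)/(6·4·20000) = 21/78125 rad
Load 3 — point force P=-13 kN at a=12/5 m (b=L-a=8/5):
  θ_3 = -Pa(2L²-6Lx+3x²+a²)/(6LEI)  [x>a] = -(-13)·(12/5)·(2·4²-6·4·(16/5)+3·(16/5)²+(12/5)²)/(6·4·20000) = -169/312500 rad
Superposition: θ = Σ θ_i = -1003/12000000 rad ≈ -0.000084 rad

θ(16/5) = -1003/12000000 rad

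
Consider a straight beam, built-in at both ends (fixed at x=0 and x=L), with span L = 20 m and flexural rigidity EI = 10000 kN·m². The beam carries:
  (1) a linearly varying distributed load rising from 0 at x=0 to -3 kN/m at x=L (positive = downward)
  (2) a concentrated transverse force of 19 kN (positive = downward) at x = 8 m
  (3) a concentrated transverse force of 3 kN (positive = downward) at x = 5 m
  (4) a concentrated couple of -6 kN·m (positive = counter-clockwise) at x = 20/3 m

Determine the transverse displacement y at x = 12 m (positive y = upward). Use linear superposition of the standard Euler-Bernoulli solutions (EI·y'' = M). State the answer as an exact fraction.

y(12) = -14527/1875000 m

Load 1 — triangular load w₀=-3 kN/m (0→w₀ over full span):
  y_1 = -w₀x²(L-x)²(x+2L)/(120LEI) = -(-3)·12²·(20-12)²·(12+2·20)/(120·20·10000) = 936/15625 m
Load 2 — point force P=19 kN at a=8 m (b=L-a=12):
  y_2 = -Pa²(L-x)²(3bL-(3b+a)(L-x))/(6L³EI)  [x>a] = -19·8²·(20-12)²·(3·12·20-(3·12+8)·(20-12))/(6·20³·10000) = -13984/234375 m
Load 3 — point force P=3 kN at a=5 m (b=L-a=15):
  y_3 = -Pa²(L-x)²(3bL-(3b+a)(L-x))/(6L³EI)  [x>a] = -3·5²·(20-12)²·(3·15·20-(3·15+5)·(20-12))/(6·20³·10000) = -1/200 m
Load 4 — applied couple M₀=-6 kN·m at a=20/3 m (b=L-a=40/3):
  y_4 = (R_Ax³/6 - M_Ax²/2 - M₀(x-a)²/2)/EI  [x>a] with R_A=-2/5, M_A=0 = ((-2/5)·12³/6 - 0·12²/2 - (-6)·(12-(20/3))²/2)/10000 = -28/9375 m
Superposition: y = Σ y_i = -14527/1875000 m ≈ -0.007748 m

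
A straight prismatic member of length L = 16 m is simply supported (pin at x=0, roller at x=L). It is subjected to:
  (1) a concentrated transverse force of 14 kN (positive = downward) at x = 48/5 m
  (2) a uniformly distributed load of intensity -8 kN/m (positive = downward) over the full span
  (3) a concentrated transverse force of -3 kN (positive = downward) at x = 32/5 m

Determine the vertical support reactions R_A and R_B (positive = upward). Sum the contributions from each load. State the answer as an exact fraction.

R_A = -301/5 kN, R_B = -284/5 kN

Load 1 — point force P=14 kN at a=48/5 m (b=L-a=32/5):
  R_A = Pb/L = 14·(32/5)/16 = 28/5 kN
  R_B = Pa/L = 14·(48/5)/16 = 42/5 kN
Load 2 — uniform load w=-8 kN/m over full span:
  R_A = wL/2 = (-8)·16/2 = -64 kN
  R_B = wL/2 = (-8)·16/2 = -64 kN
Load 3 — point force P=-3 kN at a=32/5 m (b=L-a=48/5):
  R_A = Pb/L = (-3)·(48/5)/16 = -9/5 kN
  R_B = Pa/L = (-3)·(32/5)/16 = -6/5 kN
Superposition: R_A = -301/5 kN, R_B = -284/5 kN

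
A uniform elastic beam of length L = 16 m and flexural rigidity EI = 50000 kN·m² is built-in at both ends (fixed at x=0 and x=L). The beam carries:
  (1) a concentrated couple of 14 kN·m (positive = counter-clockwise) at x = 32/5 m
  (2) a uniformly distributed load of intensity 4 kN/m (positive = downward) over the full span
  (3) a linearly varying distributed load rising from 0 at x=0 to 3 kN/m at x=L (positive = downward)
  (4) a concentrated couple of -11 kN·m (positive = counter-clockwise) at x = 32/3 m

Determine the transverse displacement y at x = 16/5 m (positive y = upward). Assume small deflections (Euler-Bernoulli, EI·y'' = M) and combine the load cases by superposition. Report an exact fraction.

y(16/5) = -3162728/439453125 m

Load 1 — applied couple M₀=14 kN·m at a=32/5 m (b=L-a=48/5):
  y_1 = (R_Ax³/6 - M_Ax²/2)/EI  [x≤a] with R_A=63/50, M_A=42/25 = ((63/50)·(16/5)³/6 - (42/25)·(16/5)²/2)/50000 = -336/9765625 m
Load 2 — uniform load w=4 kN/m over full span:
  y_2 = -wx²(L-x)²/(24EI) = -4·(16/5)²·(16-(16/5))²/(24·50000) = -32768/5859375 m
Load 3 — triangular load w₀=3 kN/m (0→w₀ over full span):
  y_3 = -w₀x²(L-x)²(x+2L)/(120LEI) = -3·(16/5)²·(16-(16/5))²·((16/5)+2·16)/(120·16·50000) = -90112/48828125 m
Load 4 — applied couple M₀=-11 kN·m at a=32/3 m (b=L-a=16/3):
  y_4 = (R_Ax³/6 - M_Ax²/2)/EI  [x≤a] with R_A=-11/12, M_A=-11/3 = ((-11/12)·(16/5)³/6 - (-11/3)·(16/5)²/2)/50000 = 968/3515625 m
Superposition: y = Σ y_i = -3162728/439453125 m ≈ -0.007197 m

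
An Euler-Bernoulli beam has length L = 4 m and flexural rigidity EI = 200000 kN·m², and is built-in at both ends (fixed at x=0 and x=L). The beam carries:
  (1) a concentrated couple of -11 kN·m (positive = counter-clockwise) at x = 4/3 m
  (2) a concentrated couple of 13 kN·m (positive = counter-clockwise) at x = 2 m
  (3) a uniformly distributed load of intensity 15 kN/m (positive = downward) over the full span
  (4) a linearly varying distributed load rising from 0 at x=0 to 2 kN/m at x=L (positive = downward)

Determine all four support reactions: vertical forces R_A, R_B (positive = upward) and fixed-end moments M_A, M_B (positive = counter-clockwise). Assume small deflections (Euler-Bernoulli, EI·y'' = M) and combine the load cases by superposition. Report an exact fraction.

Load 1 — applied couple M₀=-11 kN·m at a=4/3 m (b=L-a=8/3):
  R_A = 6M₀ab/L³ = 6·(-11)·(4/3)·(8/3)/4³ = -11/3 kN
  M_A = M₀b(2a-b)/L² = (-11)·(8/3)·(2·(4/3)-(8/3))/4² = 0 kN·m
  R_B = -6M₀ab/L³ = -6·(-11)·(4/3)·(8/3)/4³ = 11/3 kN
  M_B = M₀a(2b-a)/L² = (-11)·(4/3)·(2·(8/3)-(4/3))/4² = -11/3 kN·m
Load 2 — applied couple M₀=13 kN·m at a=2 m (b=L-a=2):
  R_A = 6M₀ab/L³ = 6·13·2·2/4³ = 39/8 kN
  M_A = M₀b(2a-b)/L² = 13·2·(2·2-2)/4² = 13/4 kN·m
  R_B = -6M₀ab/L³ = -6·13·2·2/4³ = -39/8 kN
  M_B = M₀a(2b-a)/L² = 13·2·(2·2-2)/4² = 13/4 kN·m
Load 3 — uniform load w=15 kN/m over full span:
  R_A = wL/2 = 15·4/2 = 30 kN
  M_A = wL²/12 = 15·4²/12 = 20 kN·m
  R_B = wL/2 = 15·4/2 = 30 kN
  M_B = -wL²/12 = -15·4²/12 = -20 kN·m
Load 4 — triangular load w₀=2 kN/m (0→w₀ over full span):
  R_A = 3w₀L/20 = 3·2·4/20 = 6/5 kN
  M_A = w₀L²/30 = 2·4²/30 = 16/15 kN·m
  R_B = 7w₀L/20 = 7·2·4/20 = 14/5 kN
  M_B = -w₀L²/20 = -2·4²/20 = -8/5 kN·m
Superposition: R_A = 3889/120 kN, M_A = 1459/60 kN·m, R_B = 3791/120 kN, M_B = -1321/60 kN·m

R_A = 3889/120 kN, M_A = 1459/60 kN·m, R_B = 3791/120 kN, M_B = -1321/60 kN·m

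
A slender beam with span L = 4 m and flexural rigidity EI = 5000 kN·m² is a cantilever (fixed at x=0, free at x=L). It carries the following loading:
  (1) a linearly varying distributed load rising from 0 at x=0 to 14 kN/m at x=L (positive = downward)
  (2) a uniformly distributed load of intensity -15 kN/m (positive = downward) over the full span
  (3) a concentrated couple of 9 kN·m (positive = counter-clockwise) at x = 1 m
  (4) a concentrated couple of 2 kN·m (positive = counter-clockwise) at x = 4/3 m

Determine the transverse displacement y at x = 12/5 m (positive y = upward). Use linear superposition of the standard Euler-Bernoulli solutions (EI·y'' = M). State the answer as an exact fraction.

y(12/5) = 27272191/1406250000 m

Load 1 — triangular load w₀=14 kN/m (0→w₀ over full span):
  y_1 = (w₀Lx³/12-w₀L²x²/6-w₀x⁵/(120L))/EI = (14·4·(12/5)³/12-14·4²·(12/5)²/6-14·(12/5)⁵/(120·4))/5000 = -298536/9765625 m
Load 2 — uniform load w=-15 kN/m over full span:
  y_2 = -wx²(x²-4Lx+6L²)/(24EI) = -(-15)·(12/5)²·((12/5)²-4·4·(12/5)+6·4²)/(24·5000) = 3564/78125 m
Load 3 — applied couple M₀=9 kN·m at a=1 m (b=L-a=3):
  y_3 = M₀a(2x-a)/(2EI)  [x>a] = 9·1·(2·(12/5)-1)/(2·5000) = 171/50000 m
Load 4 — applied couple M₀=2 kN·m at a=4/3 m (b=L-a=8/3):
  y_4 = M₀a(2x-a)/(2EI)  [x>a] = 2·(4/3)·(2·(12/5)-(4/3))/(2·5000) = 26/28125 m
Superposition: y = Σ y_i = 27272191/1406250000 m ≈ 0.019394 m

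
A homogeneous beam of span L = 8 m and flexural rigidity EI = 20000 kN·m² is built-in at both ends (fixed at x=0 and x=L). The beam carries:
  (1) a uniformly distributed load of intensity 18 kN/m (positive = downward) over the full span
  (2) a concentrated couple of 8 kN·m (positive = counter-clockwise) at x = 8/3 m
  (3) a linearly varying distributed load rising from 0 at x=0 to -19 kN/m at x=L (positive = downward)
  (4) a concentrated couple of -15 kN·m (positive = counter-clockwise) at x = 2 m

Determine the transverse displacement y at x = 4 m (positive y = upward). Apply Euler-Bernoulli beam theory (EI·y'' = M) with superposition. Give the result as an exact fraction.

y(4) = -887/180000 m

Load 1 — uniform load w=18 kN/m over full span:
  y_1 = -wx²(L-x)²/(24EI) = -18·4²·(8-4)²/(24·20000) = -6/625 m
Load 2 — applied couple M₀=8 kN·m at a=8/3 m (b=L-a=16/3):
  y_2 = (R_Ax³/6 - M_Ax²/2 - M₀(x-a)²/2)/EI  [x>a] with R_A=4/3, M_A=0 = ((4/3)·4³/6 - 0·4²/2 - 8·(4-(8/3))²/2)/20000 = 2/5625 m
Load 3 — triangular load w₀=-19 kN/m (0→w₀ over full span):
  y_3 = -w₀x²(L-x)²(x+2L)/(120LEI) = -(-19)·4²·(8-4)²·(4+2·8)/(120·8·20000) = 19/3750 m
Load 4 — applied couple M₀=-15 kN·m at a=2 m (b=L-a=6):
  y_4 = (R_Ax³/6 - M_Ax²/2 - M₀(x-a)²/2)/EI  [x>a] with R_A=-135/64, M_A=45/16 = ((-135/64)·4³/6 - (45/16)·4²/2 - (-15)·(4-2)²/2)/20000 = -3/4000 m
Superposition: y = Σ y_i = -887/180000 m ≈ -0.004928 m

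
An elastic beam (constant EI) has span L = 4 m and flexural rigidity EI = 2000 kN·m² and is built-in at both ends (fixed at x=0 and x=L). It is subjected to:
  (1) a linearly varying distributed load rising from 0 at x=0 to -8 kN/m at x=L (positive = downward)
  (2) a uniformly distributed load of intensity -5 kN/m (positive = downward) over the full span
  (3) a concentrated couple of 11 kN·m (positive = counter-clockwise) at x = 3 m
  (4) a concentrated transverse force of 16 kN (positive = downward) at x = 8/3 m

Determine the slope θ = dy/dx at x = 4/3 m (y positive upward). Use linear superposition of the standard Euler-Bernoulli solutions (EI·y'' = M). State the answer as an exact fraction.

θ(4/3) = -653/1620000 rad

Load 1 — triangular load w₀=-8 kN/m (0→w₀ over full span):
  θ_1 = -w₀(2x(L-x)(L-2x)(x+2L)+x²(L-x)²)/(120LEI) = -(-8)·(2·(4/3)·(4-(4/3))·(4-2·(4/3))·((4/3)+2·4)+(4/3)²·(4-(4/3))²)/(120·4·2000) = 128/151875 rad
Load 2 — uniform load w=-5 kN/m over full span:
  θ_2 = -wx(L-x)(L-2x)/(12EI) = -(-5)·(4/3)·(4-(4/3))·(4-2·(4/3))/(12·2000) = 2/2025 rad
Load 3 — applied couple M₀=11 kN·m at a=3 m (b=L-a=1):
  θ_3 = (R_Ax²/2 - M_Ax)/EI  [x≤a] with R_A=99/32, M_A=55/16 = ((99/32)·(4/3)²/2 - (55/16)·(4/3))/2000 = -11/12000 rad
Load 4 — point force P=16 kN at a=8/3 m (b=L-a=4/3):
  θ_4 = -Pb²x(2aL-(3a+b)x)/(2L³EI)  [x≤a] = -16·(4/3)²·(4/3)·(2·(8/3)·4-(3·(8/3)+(4/3))·(4/3))/(2·4³·2000) = -8/6075 rad
Superposition: θ = Σ θ_i = -653/1620000 rad ≈ -0.000403 rad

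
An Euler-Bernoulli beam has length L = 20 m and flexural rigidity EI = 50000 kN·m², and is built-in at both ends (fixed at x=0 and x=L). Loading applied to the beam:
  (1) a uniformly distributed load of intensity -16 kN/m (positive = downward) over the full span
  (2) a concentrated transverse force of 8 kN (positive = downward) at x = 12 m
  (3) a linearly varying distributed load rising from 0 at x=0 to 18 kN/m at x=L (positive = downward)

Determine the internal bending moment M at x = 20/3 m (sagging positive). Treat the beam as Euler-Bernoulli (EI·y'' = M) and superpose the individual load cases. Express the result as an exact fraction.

M(20/3) = -22232/225 kN·m

Load 1 — uniform load w=-16 kN/m over full span:
  M_1 = wLx/2 - wL²/12 - wx²/2 = (-16)·20·(20/3)/2 - (-16)·20²/12 - (-16)·(20/3)²/2 = -1600/9 kN·m
Load 2 — point force P=8 kN at a=12 m (b=L-a=8):
  M_2 = Pb²(3a+b)x/L³ - Pab²/L²  [x≤a] = 8·8²·(3·12+8)·(20/3)/20³ - 8·12·8²/20² = 256/75 kN·m
Load 3 — triangular load w₀=18 kN/m (0→w₀ over full span):
  M_3 = 3w₀Lx/20 - w₀L²/30 - w₀x³/(6L) = 3·18·20·(20/3)/20 - 18·20²/30 - 18·(20/3)³/(6·20) = 680/9 kN·m
Superposition: M = Σ M_i = -22232/225 kN·m ≈ -98.808889 kN·m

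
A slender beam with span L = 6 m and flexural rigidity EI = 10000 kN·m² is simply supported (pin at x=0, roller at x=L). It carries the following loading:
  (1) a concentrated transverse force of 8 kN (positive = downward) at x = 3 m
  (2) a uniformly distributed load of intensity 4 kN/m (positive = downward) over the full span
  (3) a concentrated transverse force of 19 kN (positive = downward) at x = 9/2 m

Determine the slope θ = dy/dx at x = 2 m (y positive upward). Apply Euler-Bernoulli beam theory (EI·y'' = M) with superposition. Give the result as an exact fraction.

θ(2) = -4277/960000 rad

Load 1 — point force P=8 kN at a=3 m (b=L-a=3):
  θ_1 = -Pb(L²-b²-3x²)/(6LEI)  [x≤a] = -8·3·(6²-3²-3·2²)/(6·6·10000) = -1/1000 rad
Load 2 — uniform load w=4 kN/m over full span:
  θ_2 = -w(L³-6Lx²+4x³)/(24EI) = -4·(6³-6·6·2²+4·2³)/(24·10000) = -13/7500 rad
Load 3 — point force P=19 kN at a=9/2 m (b=L-a=3/2):
  θ_3 = -Pb(L²-b²-3x²)/(6LEI)  [x≤a] = -19·(3/2)·(6²-(3/2)²-3·2²)/(6·6·10000) = -551/320000 rad
Superposition: θ = Σ θ_i = -4277/960000 rad ≈ -0.004455 rad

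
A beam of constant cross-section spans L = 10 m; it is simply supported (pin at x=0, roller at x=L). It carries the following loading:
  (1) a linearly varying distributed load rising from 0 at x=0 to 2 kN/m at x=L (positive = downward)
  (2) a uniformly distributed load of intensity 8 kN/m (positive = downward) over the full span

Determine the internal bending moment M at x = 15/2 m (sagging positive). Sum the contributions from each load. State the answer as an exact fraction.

Load 1 — triangular load w₀=2 kN/m (0→w₀ over full span):
  M_1 = w₀Lx/6 - w₀x³/(6L) = 2·10·(15/2)/6 - 2·(15/2)³/(6·10) = 175/16 kN·m
Load 2 — uniform load w=8 kN/m over full span:
  M_2 = wx(L-x)/2 = 8·(15/2)·(10-(15/2))/2 = 75 kN·m
Superposition: M = Σ M_i = 1375/16 kN·m ≈ 85.937500 kN·m

M(15/2) = 1375/16 kN·m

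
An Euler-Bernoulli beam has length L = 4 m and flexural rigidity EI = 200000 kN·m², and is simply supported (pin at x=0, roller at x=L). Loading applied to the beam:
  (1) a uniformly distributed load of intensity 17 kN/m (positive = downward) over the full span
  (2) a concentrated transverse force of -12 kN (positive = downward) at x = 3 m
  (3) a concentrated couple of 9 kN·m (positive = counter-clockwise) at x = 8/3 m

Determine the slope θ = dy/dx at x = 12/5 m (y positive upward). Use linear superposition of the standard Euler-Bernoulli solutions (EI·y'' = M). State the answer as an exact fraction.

θ(12/5) = 11069/150000000 rad

Load 1 — uniform load w=17 kN/m over full span:
  θ_1 = -w(L³-6Lx²+4x³)/(24EI) = -17·(4³-6·4·(12/5)²+4·(12/5)³)/(24·200000) = 629/9375000 rad
Load 2 — point force P=-12 kN at a=3 m (b=L-a=1):
  θ_2 = -Pb(L²-b²-3x²)/(6LEI)  [x≤a] = -(-12)·1·(4²-1²-3·(12/5)²)/(6·4·200000) = -57/10000000 rad
Load 3 — applied couple M₀=9 kN·m at a=8/3 m (b=L-a=4/3):
  θ_3 = (M₀x²/(2L)+C₁)/EI  [x≤a] with C₁=M₀(3b²-L²)/(6L)=-4 = (9·(12/5)²/(2·4)+(-4))/200000 = 31/2500000 rad
Superposition: θ = Σ θ_i = 11069/150000000 rad ≈ 0.000074 rad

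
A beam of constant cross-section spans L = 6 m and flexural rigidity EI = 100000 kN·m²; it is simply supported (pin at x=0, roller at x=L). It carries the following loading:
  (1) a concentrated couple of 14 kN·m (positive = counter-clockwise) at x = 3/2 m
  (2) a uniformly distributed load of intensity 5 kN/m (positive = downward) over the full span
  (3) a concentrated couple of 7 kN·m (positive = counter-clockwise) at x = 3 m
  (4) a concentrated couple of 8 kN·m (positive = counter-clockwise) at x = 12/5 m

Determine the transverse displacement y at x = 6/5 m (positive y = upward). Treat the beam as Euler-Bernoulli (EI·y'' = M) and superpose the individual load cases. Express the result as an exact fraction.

y(6/5) = -19251/50000000 m

Load 1 — applied couple M₀=14 kN·m at a=3/2 m (b=L-a=9/2):
  y_1 = (M₀x³/(6L)+C₁x)/EI  [x≤a] with C₁=M₀(3b²-L²)/(6L)=77/8 = (14·(6/5)³/(6·6)+(77/8)·(6/5))/100000 = 6111/50000000 m
Load 2 — uniform load w=5 kN/m over full span:
  y_2 = -wx(L³-2Lx²+x³)/(24EI) = -5·(6/5)·(6³-2·6·(6/5)²+(6/5)³)/(24·100000) = -783/1562500 m
Load 3 — applied couple M₀=7 kN·m at a=3 m (b=L-a=3):
  y_3 = (M₀x³/(6L)+C₁x)/EI  [x≤a] with C₁=M₀(3b²-L²)/(6L)=-7/4 = (7·(6/5)³/(6·6)+(-7/4)·(6/5))/100000 = -441/25000000 m
Load 4 — applied couple M₀=8 kN·m at a=12/5 m (b=L-a=18/5):
  y_4 = (M₀x³/(6L)+C₁x)/EI  [x≤a] with C₁=M₀(3b²-L²)/(6L)=16/25 = (8·(6/5)³/(6·6)+(16/25)·(6/5))/100000 = 9/781250 m
Superposition: y = Σ y_i = -19251/50000000 m ≈ -0.000385 m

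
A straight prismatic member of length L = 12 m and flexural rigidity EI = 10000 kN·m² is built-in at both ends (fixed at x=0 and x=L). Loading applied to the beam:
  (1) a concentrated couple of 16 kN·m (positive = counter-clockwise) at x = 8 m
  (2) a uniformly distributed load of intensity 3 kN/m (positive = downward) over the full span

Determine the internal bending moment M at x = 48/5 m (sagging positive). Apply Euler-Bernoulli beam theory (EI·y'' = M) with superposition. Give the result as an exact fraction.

M(48/5) = -428/75 kN·m

Load 1 — applied couple M₀=16 kN·m at a=8 m (b=L-a=4):
  M_1 = R_Ax - M_A - M₀  [x>a] with R_A=16/9, M_A=16/3 = (16/9)·(48/5) - (16/3) - 16 = -64/15 kN·m
Load 2 — uniform load w=3 kN/m over full span:
  M_2 = wLx/2 - wL²/12 - wx²/2 = 3·12·(48/5)/2 - 3·12²/12 - 3·(48/5)²/2 = -36/25 kN·m
Superposition: M = Σ M_i = -428/75 kN·m ≈ -5.706667 kN·m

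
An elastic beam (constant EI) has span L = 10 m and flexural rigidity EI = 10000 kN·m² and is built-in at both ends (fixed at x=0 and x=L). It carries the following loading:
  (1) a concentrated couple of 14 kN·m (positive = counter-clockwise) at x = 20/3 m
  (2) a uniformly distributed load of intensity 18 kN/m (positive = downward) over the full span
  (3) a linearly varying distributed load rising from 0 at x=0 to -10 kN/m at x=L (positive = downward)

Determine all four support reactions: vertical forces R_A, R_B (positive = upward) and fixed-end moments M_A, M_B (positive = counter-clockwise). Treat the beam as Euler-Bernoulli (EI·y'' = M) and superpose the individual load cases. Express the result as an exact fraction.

Load 1 — applied couple M₀=14 kN·m at a=20/3 m (b=L-a=10/3):
  R_A = 6M₀ab/L³ = 6·14·(20/3)·(10/3)/10³ = 28/15 kN
  M_A = M₀b(2a-b)/L² = 14·(10/3)·(2·(20/3)-(10/3))/10² = 14/3 kN·m
  R_B = -6M₀ab/L³ = -6·14·(20/3)·(10/3)/10³ = -28/15 kN
  M_B = M₀a(2b-a)/L² = 14·(20/3)·(2·(10/3)-(20/3))/10² = 0 kN·m
Load 2 — uniform load w=18 kN/m over full span:
  R_A = wL/2 = 18·10/2 = 90 kN
  M_A = wL²/12 = 18·10²/12 = 150 kN·m
  R_B = wL/2 = 18·10/2 = 90 kN
  M_B = -wL²/12 = -18·10²/12 = -150 kN·m
Load 3 — triangular load w₀=-10 kN/m (0→w₀ over full span):
  R_A = 3w₀L/20 = 3·(-10)·10/20 = -15 kN
  M_A = w₀L²/30 = (-10)·10²/30 = -100/3 kN·m
  R_B = 7w₀L/20 = 7·(-10)·10/20 = -35 kN
  M_B = -w₀L²/20 = -(-10)·10²/20 = 50 kN·m
Superposition: R_A = 1153/15 kN, M_A = 364/3 kN·m, R_B = 797/15 kN, M_B = -100 kN·m

R_A = 1153/15 kN, M_A = 364/3 kN·m, R_B = 797/15 kN, M_B = -100 kN·m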